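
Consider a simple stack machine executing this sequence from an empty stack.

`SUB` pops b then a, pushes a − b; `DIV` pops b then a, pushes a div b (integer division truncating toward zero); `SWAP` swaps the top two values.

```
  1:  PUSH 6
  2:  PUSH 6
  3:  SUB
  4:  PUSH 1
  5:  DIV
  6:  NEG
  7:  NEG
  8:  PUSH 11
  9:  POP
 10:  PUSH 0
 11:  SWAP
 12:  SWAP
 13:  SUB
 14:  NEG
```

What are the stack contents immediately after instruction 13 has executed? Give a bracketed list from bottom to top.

PUSH 6  → [6]
PUSH 6  → [6, 6]
SUB     → [0]
PUSH 1  → [0, 1]
DIV     → [0]
NEG     → [0]
NEG     → [0]
PUSH 11 → [0, 11]
POP     → [0]
PUSH 0  → [0, 0]
SWAP    → [0, 0]
SWAP    → [0, 0]
SUB     → [0]

[0]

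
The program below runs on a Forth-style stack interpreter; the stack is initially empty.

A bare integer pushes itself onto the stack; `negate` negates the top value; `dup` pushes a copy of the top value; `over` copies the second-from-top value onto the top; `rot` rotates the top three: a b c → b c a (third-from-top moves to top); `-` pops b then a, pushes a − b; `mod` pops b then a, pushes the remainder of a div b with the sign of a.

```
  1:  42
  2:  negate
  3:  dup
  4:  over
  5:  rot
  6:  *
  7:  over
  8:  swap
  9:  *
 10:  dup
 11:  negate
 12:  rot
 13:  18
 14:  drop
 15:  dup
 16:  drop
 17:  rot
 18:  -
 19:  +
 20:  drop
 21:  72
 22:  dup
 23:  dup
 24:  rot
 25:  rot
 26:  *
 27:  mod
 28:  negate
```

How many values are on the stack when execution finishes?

42     -> [42]
negate -> [-42]
dup    -> [-42, -42]
over   -> [-42, -42, -42]
rot    -> [-42, -42, -42]
*      -> [-42, 1764]
over   -> [-42, 1764, -42]
swap   -> [-42, -42, 1764]
*      -> [-42, -74088]
dup    -> [-42, -74088, -74088]
negate -> [-42, -74088, 74088]
rot    -> [-74088, 74088, -42]
18     -> [-74088, 74088, -42, 18]
drop   -> [-74088, 74088, -42]
dup    -> [-74088, 74088, -42, -42]
drop   -> [-74088, 74088, -42]
rot    -> [74088, -42, -74088]
-      -> [74088, 74046]
+      -> [148134]
drop   -> []
72     -> [72]
dup    -> [72, 72]
dup    -> [72, 72, 72]
rot    -> [72, 72, 72]
rot    -> [72, 72, 72]
*      -> [72, 5184]
mod    -> [72]
negate -> [-72]

1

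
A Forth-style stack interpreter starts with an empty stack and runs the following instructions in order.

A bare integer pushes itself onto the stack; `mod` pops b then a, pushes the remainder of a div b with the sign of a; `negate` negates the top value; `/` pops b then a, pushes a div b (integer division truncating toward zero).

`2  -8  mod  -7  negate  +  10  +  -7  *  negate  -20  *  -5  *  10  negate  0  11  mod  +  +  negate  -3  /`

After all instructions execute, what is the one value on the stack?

2      : 2
-8     : 2 -8
mod    : 2
-7     : 2 -7
negate : 2 7
+      : 9
10     : 9 10
+      : 19
-7     : 19 -7
*      : -133
negate : 133
-20    : 133 -20
*      : -2660
-5     : -2660 -5
*      : 13300
10     : 13300 10
negate : 13300 -10
0      : 13300 -10 0
11     : 13300 -10 0 11
mod    : 13300 -10 0
+      : 13300 -10
+      : 13290
negate : -13290
-3     : -13290 -3
/      : 4430

4430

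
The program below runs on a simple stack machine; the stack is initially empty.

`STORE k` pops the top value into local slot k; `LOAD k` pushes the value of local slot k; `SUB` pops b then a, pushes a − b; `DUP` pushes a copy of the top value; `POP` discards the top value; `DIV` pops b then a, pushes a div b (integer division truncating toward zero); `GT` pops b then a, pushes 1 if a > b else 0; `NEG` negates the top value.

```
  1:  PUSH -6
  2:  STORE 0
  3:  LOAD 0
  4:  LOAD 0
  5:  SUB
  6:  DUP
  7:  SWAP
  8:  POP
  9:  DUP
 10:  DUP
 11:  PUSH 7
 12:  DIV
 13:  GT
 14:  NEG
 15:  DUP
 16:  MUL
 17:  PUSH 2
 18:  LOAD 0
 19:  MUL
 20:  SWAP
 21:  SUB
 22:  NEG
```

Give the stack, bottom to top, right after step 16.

[0, 0]

PUSH -6  -6
STORE 0  (empty)
LOAD 0   -6
LOAD 0   -6 -6
SUB      0
DUP      0 0
SWAP     0 0
POP      0
DUP      0 0
DUP      0 0 0
PUSH 7   0 0 0 7
DIV      0 0 0
GT       0 0
NEG      0 0
DUP      0 0 0
MUL      0 0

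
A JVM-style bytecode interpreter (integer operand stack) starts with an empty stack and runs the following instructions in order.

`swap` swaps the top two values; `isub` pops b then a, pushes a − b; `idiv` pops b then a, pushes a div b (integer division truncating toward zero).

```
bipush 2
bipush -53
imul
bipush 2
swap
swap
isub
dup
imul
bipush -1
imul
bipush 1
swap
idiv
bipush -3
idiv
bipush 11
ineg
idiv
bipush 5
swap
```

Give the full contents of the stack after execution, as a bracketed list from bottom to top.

bipush 2    [2]
bipush -53  [2, -53]
imul        [-106]
bipush 2    [-106, 2]
swap        [2, -106]
swap        [-106, 2]
isub        [-108]
dup         [-108, -108]
imul        [11664]
bipush -1   [11664, -1]
imul        [-11664]
bipush 1    [-11664, 1]
swap        [1, -11664]
idiv        [0]
bipush -3   [0, -3]
idiv        [0]
bipush 11   [0, 11]
ineg        [0, -11]
idiv        [0]
bipush 5    [0, 5]
swap        [5, 0]

[5, 0]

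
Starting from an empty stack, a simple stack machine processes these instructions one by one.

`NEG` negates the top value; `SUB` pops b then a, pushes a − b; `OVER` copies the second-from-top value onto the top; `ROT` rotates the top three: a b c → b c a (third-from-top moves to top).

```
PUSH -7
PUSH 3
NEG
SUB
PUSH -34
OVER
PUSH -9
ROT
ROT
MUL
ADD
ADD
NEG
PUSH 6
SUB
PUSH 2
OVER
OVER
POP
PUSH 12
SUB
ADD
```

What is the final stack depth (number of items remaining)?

PUSH -7  : [-7]
PUSH 3   : [-7, 3]
NEG      : [-7, -3]
SUB      : [-4]
PUSH -34 : [-4, -34]
OVER     : [-4, -34, -4]
PUSH -9  : [-4, -34, -4, -9]
ROT      : [-4, -4, -9, -34]
ROT      : [-4, -9, -34, -4]
MUL      : [-4, -9, 136]
ADD      : [-4, 127]
ADD      : [123]
NEG      : [-123]
PUSH 6   : [-123, 6]
SUB      : [-129]
PUSH 2   : [-129, 2]
OVER     : [-129, 2, -129]
OVER     : [-129, 2, -129, 2]
POP      : [-129, 2, -129]
PUSH 12  : [-129, 2, -129, 12]
SUB      : [-129, 2, -141]
ADD      : [-129, -139]

2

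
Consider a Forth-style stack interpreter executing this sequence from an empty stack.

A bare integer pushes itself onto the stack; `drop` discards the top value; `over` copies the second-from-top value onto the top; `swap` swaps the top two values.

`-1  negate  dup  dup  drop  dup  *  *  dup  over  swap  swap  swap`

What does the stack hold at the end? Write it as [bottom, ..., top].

-1      [-1]
negate  [1]
dup     [1, 1]
dup     [1, 1, 1]
drop    [1, 1]
dup     [1, 1, 1]
*       [1, 1]
*       [1]
dup     [1, 1]
over    [1, 1, 1]
swap    [1, 1, 1]
swap    [1, 1, 1]
swap    [1, 1, 1]

[1, 1, 1]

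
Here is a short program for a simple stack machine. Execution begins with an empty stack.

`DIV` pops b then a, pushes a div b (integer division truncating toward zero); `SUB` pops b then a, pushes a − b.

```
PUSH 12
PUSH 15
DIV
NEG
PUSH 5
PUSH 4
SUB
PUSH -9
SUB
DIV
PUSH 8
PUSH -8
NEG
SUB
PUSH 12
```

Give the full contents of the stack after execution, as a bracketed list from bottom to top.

PUSH 12 → [12]
PUSH 15 → [12, 15]
DIV     → [0]
NEG     → [0]
PUSH 5  → [0, 5]
PUSH 4  → [0, 5, 4]
SUB     → [0, 1]
PUSH -9 → [0, 1, -9]
SUB     → [0, 10]
DIV     → [0]
PUSH 8  → [0, 8]
PUSH -8 → [0, 8, -8]
NEG     → [0, 8, 8]
SUB     → [0, 0]
PUSH 12 → [0, 0, 12]

[0, 0, 12]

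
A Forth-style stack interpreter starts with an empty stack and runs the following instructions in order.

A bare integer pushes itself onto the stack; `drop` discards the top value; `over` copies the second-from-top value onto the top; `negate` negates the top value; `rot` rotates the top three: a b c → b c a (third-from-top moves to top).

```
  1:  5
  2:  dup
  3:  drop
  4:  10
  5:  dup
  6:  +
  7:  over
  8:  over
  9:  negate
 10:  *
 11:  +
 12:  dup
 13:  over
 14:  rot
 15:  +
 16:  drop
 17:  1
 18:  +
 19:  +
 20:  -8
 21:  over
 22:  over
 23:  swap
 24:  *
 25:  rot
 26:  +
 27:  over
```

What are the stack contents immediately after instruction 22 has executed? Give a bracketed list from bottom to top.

5      -> 5
dup    -> 5 5
drop   -> 5
10     -> 5 10
dup    -> 5 10 10
+      -> 5 20
over   -> 5 20 5
over   -> 5 20 5 20
negate -> 5 20 5 -20
*      -> 5 20 -100
+      -> 5 -80
dup    -> 5 -80 -80
over   -> 5 -80 -80 -80
rot    -> 5 -80 -80 -80
+      -> 5 -80 -160
drop   -> 5 -80
1      -> 5 -80 1
+      -> 5 -79
+      -> -74
-8     -> -74 -8
over   -> -74 -8 -74
over   -> -74 -8 -74 -8

[-74, -8, -74, -8]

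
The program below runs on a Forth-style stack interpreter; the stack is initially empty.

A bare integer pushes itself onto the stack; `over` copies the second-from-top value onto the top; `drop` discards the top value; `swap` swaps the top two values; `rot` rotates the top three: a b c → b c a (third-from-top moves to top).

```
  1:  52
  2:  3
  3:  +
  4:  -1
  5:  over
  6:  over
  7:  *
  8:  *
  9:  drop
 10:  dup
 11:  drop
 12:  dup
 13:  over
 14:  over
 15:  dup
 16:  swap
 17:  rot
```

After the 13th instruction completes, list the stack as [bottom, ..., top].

[55, 55, 55]

52   -> 52
3    -> 52 3
+    -> 55
-1   -> 55 -1
over -> 55 -1 55
over -> 55 -1 55 -1
*    -> 55 -1 -55
*    -> 55 55
drop -> 55
dup  -> 55 55
drop -> 55
dup  -> 55 55
over -> 55 55 55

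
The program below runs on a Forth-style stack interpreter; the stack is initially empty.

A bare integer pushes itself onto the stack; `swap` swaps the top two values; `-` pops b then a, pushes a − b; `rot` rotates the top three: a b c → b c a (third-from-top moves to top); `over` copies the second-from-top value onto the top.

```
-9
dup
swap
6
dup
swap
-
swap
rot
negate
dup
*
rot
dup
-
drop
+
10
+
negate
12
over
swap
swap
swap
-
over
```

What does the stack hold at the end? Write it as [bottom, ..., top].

[-82, -94, -82]

-9     : -9
dup    : -9 -9
swap   : -9 -9
6      : -9 -9 6
dup    : -9 -9 6 6
swap   : -9 -9 6 6
-      : -9 -9 0
swap   : -9 0 -9
rot    : 0 -9 -9
negate : 0 -9 9
dup    : 0 -9 9 9
*      : 0 -9 81
rot    : -9 81 0
dup    : -9 81 0 0
-      : -9 81 0
drop   : -9 81
+      : 72
10     : 72 10
+      : 82
negate : -82
12     : -82 12
over   : -82 12 -82
swap   : -82 -82 12
swap   : -82 12 -82
swap   : -82 -82 12
-      : -82 -94
over   : -82 -94 -82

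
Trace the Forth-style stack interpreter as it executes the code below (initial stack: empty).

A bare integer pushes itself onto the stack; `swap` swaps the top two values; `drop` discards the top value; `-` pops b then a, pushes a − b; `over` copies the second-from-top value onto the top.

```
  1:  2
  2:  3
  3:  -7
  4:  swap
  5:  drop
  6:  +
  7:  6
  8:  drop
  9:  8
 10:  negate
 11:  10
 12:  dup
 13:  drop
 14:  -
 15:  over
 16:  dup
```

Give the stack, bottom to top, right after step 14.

2      : 2
3      : 2 3
-7     : 2 3 -7
swap   : 2 -7 3
drop   : 2 -7
+      : -5
6      : -5 6
drop   : -5
8      : -5 8
negate : -5 -8
10     : -5 -8 10
dup    : -5 -8 10 10
drop   : -5 -8 10
-      : -5 -18

[-5, -18]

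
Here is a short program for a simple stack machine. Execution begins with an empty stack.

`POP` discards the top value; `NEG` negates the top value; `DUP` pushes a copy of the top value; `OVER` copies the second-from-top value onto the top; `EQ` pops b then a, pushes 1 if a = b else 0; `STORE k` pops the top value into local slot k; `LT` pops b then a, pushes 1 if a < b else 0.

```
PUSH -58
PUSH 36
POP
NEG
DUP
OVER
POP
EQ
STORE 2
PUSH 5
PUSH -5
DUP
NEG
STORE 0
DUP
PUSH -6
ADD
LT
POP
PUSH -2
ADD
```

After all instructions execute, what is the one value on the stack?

PUSH -58  -58
PUSH 36   -58 36
POP       -58
NEG       58
DUP       58 58
OVER      58 58 58
POP       58 58
EQ        1
STORE 2   (empty)
PUSH 5    5
PUSH -5   5 -5
DUP       5 -5 -5
NEG       5 -5 5
STORE 0   5 -5
DUP       5 -5 -5
PUSH -6   5 -5 -5 -6
ADD       5 -5 -11
LT        5 0
POP       5
PUSH -2   5 -2
ADD       3

3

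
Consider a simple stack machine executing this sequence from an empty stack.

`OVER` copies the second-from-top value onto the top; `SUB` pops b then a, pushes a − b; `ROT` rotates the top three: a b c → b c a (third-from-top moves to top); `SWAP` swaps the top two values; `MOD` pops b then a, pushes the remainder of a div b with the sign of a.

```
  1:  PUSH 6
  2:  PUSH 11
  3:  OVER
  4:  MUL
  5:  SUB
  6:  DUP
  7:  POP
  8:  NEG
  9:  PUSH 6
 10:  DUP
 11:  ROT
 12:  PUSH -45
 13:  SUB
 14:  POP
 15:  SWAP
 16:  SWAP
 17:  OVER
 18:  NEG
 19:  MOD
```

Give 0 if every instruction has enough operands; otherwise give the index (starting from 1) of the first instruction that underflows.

PUSH 6   → [6]
PUSH 11  → [6, 11]
OVER     → [6, 11, 6]
MUL      → [6, 66]
SUB      → [-60]
DUP      → [-60, -60]
POP      → [-60]
NEG      → [60]
PUSH 6   → [60, 6]
DUP      → [60, 6, 6]
ROT      → [6, 6, 60]
PUSH -45 → [6, 6, 60, -45]
SUB      → [6, 6, 105]
POP      → [6, 6]
SWAP     → [6, 6]
SWAP     → [6, 6]
OVER     → [6, 6, 6]
NEG      → [6, 6, -6]
MOD      → [6, 0]

0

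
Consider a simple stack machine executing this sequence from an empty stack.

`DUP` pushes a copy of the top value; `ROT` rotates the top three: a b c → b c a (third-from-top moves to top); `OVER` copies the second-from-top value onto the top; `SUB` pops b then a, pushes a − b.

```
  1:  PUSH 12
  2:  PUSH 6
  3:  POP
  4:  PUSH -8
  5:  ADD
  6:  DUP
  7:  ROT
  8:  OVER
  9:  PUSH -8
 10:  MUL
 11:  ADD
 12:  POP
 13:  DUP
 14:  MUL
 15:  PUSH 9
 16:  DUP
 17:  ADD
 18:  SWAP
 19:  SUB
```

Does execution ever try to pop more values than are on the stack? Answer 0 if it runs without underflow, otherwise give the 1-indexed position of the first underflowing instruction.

7

PUSH 12 -> 12
PUSH 6  -> 12 6
POP     -> 12
PUSH -8 -> 12 -8
ADD     -> 4
DUP     -> 4 4
ROT  — needs 3 operands, stack has 2 → underflow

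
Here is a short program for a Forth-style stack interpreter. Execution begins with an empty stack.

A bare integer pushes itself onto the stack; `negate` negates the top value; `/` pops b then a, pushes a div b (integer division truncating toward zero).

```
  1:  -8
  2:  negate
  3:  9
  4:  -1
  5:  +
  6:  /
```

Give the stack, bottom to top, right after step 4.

[8, 9, -1]

-8     : -8
negate : 8
9      : 8 9
-1     : 8 9 -1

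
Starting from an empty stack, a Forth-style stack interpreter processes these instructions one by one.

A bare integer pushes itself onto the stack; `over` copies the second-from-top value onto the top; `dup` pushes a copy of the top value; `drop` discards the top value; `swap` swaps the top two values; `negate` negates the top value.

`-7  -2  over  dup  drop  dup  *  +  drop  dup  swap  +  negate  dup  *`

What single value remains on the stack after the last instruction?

196

-7     → [-7]
-2     → [-7, -2]
over   → [-7, -2, -7]
dup    → [-7, -2, -7, -7]
drop   → [-7, -2, -7]
dup    → [-7, -2, -7, -7]
*      → [-7, -2, 49]
+      → [-7, 47]
drop   → [-7]
dup    → [-7, -7]
swap   → [-7, -7]
+      → [-14]
negate → [14]
dup    → [14, 14]
*      → [196]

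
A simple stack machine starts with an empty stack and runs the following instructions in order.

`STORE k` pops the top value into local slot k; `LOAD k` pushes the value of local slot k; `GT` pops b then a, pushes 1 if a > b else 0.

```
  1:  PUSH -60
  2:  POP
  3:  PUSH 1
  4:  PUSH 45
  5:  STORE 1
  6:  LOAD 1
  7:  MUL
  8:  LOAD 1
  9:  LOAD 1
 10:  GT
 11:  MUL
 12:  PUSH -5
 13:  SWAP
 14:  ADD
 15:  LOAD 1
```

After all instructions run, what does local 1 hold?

45

PUSH -60 → -60
POP      → (empty)
PUSH 1   → 1
PUSH 45  → 1 45
STORE 1  → 1
LOAD 1   → 1 45
MUL      → 45
LOAD 1   → 45 45
LOAD 1   → 45 45 45
GT       → 45 0
MUL      → 0
PUSH -5  → 0 -5
SWAP     → -5 0
ADD      → -5
LOAD 1   → -5 45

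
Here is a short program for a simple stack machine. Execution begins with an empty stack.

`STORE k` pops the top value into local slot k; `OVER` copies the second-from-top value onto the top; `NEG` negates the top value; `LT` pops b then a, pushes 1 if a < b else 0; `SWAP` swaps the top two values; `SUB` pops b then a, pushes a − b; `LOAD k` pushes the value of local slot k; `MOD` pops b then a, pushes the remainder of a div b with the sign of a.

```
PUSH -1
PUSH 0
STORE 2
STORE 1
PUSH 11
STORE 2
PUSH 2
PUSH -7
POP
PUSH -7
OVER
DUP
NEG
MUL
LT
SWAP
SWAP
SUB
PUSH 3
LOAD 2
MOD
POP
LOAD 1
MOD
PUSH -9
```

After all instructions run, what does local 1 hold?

PUSH -1 : [-1]
PUSH 0  : [-1, 0]
STORE 2 : [-1]
STORE 1 : []
PUSH 11 : [11]
STORE 2 : []
PUSH 2  : [2]
PUSH -7 : [2, -7]
POP     : [2]
PUSH -7 : [2, -7]
OVER    : [2, -7, 2]
DUP     : [2, -7, 2, 2]
NEG     : [2, -7, 2, -2]
MUL     : [2, -7, -4]
LT      : [2, 1]
SWAP    : [1, 2]
SWAP    : [2, 1]
SUB     : [1]
PUSH 3  : [1, 3]
LOAD 2  : [1, 3, 11]
MOD     : [1, 3]
POP     : [1]
LOAD 1  : [1, -1]
MOD     : [0]
PUSH -9 : [0, -9]

-1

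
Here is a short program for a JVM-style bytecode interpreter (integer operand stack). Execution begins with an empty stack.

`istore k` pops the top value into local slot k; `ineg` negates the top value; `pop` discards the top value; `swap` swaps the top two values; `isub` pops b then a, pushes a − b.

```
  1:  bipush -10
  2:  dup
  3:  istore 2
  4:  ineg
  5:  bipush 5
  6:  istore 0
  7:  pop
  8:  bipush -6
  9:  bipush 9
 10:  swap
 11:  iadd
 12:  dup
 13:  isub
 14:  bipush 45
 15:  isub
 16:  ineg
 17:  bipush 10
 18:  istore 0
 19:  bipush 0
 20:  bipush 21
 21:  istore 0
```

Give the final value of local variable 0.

21

bipush -10  [-10]
dup         [-10, -10]
istore 2    [-10]
ineg        [10]
bipush 5    [10, 5]
istore 0    [10]
pop         []
bipush -6   [-6]
bipush 9    [-6, 9]
swap        [9, -6]
iadd        [3]
dup         [3, 3]
isub        [0]
bipush 45   [0, 45]
isub        [-45]
ineg        [45]
bipush 10   [45, 10]
istore 0    [45]
bipush 0    [45, 0]
bipush 21   [45, 0, 21]
istore 0    [45, 0]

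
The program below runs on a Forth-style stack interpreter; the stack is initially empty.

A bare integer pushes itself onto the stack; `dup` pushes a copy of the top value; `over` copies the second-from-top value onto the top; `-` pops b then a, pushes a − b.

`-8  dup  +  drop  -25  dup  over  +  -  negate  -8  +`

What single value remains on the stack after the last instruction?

-33

-8      [-8]
dup     [-8, -8]
+       [-16]
drop    []
-25     [-25]
dup     [-25, -25]
over    [-25, -25, -25]
+       [-25, -50]
-       [25]
negate  [-25]
-8      [-25, -8]
+       [-33]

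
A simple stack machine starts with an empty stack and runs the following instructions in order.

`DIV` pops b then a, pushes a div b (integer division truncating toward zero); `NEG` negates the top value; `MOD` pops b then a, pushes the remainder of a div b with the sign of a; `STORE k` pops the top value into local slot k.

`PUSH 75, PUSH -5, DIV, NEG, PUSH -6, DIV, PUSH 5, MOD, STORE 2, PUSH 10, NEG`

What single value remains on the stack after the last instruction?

-10

PUSH 75  [75]
PUSH -5  [75, -5]
DIV      [-15]
NEG      [15]
PUSH -6  [15, -6]
DIV      [-2]
PUSH 5   [-2, 5]
MOD      [-2]
STORE 2  []
PUSH 10  [10]
NEG      [-10]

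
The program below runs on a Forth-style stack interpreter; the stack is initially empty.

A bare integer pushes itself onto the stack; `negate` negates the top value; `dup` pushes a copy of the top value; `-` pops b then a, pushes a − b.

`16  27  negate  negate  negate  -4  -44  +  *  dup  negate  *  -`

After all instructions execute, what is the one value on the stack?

16     : [16]
27     : [16, 27]
negate : [16, -27]
negate : [16, 27]
negate : [16, -27]
-4     : [16, -27, -4]
-44    : [16, -27, -4, -44]
+      : [16, -27, -48]
*      : [16, 1296]
dup    : [16, 1296, 1296]
negate : [16, 1296, -1296]
*      : [16, -1679616]
-      : [1679632]

1679632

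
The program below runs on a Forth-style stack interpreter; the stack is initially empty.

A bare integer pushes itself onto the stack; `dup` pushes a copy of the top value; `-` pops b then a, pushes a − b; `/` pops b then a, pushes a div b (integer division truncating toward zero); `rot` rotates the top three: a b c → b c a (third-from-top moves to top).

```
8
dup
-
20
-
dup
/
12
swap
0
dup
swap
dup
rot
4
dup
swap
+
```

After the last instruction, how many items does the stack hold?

6

8    → 8
dup  → 8 8
-    → 0
20   → 0 20
-    → -20
dup  → -20 -20
/    → 1
12   → 1 12
swap → 12 1
0    → 12 1 0
dup  → 12 1 0 0
swap → 12 1 0 0
dup  → 12 1 0 0 0
rot  → 12 1 0 0 0
4    → 12 1 0 0 0 4
dup  → 12 1 0 0 0 4 4
swap → 12 1 0 0 0 4 4
+    → 12 1 0 0 0 8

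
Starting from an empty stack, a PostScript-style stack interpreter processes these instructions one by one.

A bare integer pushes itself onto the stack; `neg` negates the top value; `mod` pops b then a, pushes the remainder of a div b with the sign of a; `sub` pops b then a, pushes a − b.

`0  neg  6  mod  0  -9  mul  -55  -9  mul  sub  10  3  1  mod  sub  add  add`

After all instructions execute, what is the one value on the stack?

0   → [0]
neg → [0]
6   → [0, 6]
mod → [0]
0   → [0, 0]
-9  → [0, 0, -9]
mul → [0, 0]
-55 → [0, 0, -55]
-9  → [0, 0, -55, -9]
mul → [0, 0, 495]
sub → [0, -495]
10  → [0, -495, 10]
3   → [0, -495, 10, 3]
1   → [0, -495, 10, 3, 1]
mod → [0, -495, 10, 0]
sub → [0, -495, 10]
add → [0, -485]
add → [-485]

-485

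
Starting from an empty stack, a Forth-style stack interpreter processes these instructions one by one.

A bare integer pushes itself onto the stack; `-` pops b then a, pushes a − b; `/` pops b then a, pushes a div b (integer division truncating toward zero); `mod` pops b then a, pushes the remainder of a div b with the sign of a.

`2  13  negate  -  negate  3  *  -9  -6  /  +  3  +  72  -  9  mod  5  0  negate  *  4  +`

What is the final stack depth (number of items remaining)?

2       [2]
13      [2, 13]
negate  [2, -13]
-       [15]
negate  [-15]
3       [-15, 3]
*       [-45]
-9      [-45, -9]
-6      [-45, -9, -6]
/       [-45, 1]
+       [-44]
3       [-44, 3]
+       [-41]
72      [-41, 72]
-       [-113]
9       [-113, 9]
mod     [-5]
5       [-5, 5]
0       [-5, 5, 0]
negate  [-5, 5, 0]
*       [-5, 0]
4       [-5, 0, 4]
+       [-5, 4]

2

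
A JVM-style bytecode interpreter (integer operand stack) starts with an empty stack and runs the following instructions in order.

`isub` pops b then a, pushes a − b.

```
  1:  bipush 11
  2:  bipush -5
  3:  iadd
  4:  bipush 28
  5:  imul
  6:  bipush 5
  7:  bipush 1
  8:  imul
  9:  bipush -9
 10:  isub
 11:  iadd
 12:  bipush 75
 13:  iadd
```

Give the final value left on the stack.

bipush 11  11
bipush -5  11 -5
iadd       6
bipush 28  6 28
imul       168
bipush 5   168 5
bipush 1   168 5 1
imul       168 5
bipush -9  168 5 -9
isub       168 14
iadd       182
bipush 75  182 75
iadd       257

257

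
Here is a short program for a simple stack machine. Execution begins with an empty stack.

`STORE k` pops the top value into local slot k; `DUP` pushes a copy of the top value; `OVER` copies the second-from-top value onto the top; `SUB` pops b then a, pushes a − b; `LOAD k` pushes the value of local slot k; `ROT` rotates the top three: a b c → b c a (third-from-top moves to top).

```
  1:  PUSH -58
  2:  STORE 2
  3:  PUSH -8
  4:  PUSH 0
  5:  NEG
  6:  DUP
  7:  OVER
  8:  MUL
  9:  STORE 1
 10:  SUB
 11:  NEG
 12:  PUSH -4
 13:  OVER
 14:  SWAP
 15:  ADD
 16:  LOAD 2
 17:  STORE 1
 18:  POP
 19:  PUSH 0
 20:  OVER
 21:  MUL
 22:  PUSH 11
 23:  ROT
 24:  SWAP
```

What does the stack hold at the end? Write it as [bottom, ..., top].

[0, 8, 11]

PUSH -58 → -58
STORE 2  → (empty)
PUSH -8  → -8
PUSH 0   → -8 0
NEG      → -8 0
DUP      → -8 0 0
OVER     → -8 0 0 0
MUL      → -8 0 0
STORE 1  → -8 0
SUB      → -8
NEG      → 8
PUSH -4  → 8 -4
OVER     → 8 -4 8
SWAP     → 8 8 -4
ADD      → 8 4
LOAD 2   → 8 4 -58
STORE 1  → 8 4
POP      → 8
PUSH 0   → 8 0
OVER     → 8 0 8
MUL      → 8 0
PUSH 11  → 8 0 11
ROT      → 0 11 8
SWAP     → 0 8 11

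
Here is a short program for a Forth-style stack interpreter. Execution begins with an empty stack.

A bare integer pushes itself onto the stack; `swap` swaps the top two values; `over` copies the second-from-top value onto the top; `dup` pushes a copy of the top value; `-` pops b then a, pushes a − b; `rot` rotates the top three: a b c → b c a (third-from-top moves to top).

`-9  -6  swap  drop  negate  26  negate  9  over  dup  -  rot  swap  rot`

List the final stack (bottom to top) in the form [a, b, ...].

-9     : -9
-6     : -9 -6
swap   : -6 -9
drop   : -6
negate : 6
26     : 6 26
negate : 6 -26
9      : 6 -26 9
over   : 6 -26 9 -26
dup    : 6 -26 9 -26 -26
-      : 6 -26 9 0
rot    : 6 9 0 -26
swap   : 6 9 -26 0
rot    : 6 -26 0 9

[6, -26, 0, 9]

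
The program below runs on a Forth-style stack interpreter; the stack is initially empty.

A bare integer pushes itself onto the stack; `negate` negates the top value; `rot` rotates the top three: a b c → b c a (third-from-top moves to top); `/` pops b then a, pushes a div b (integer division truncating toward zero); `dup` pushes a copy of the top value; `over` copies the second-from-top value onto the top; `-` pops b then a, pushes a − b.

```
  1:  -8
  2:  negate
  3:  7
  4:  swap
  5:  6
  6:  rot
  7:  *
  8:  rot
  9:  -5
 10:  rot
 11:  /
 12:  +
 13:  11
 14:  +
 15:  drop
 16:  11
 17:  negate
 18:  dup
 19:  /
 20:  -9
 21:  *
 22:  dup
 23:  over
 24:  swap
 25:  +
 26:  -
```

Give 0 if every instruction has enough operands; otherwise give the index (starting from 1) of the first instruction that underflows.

8

-8     → -8
negate → 8
7      → 8 7
swap   → 7 8
6      → 7 8 6
rot    → 8 6 7
*      → 8 42
rot  — needs 3 operands, stack has 2 → underflow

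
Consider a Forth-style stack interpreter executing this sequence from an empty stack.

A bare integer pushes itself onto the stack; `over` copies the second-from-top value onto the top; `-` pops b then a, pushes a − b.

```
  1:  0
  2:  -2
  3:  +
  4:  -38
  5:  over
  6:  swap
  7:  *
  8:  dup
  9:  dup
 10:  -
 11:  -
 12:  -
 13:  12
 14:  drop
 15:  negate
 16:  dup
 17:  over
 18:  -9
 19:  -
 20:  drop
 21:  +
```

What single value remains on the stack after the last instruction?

156

0      -> [0]
-2     -> [0, -2]
+      -> [-2]
-38    -> [-2, -38]
over   -> [-2, -38, -2]
swap   -> [-2, -2, -38]
*      -> [-2, 76]
dup    -> [-2, 76, 76]
dup    -> [-2, 76, 76, 76]
-      -> [-2, 76, 0]
-      -> [-2, 76]
-      -> [-78]
12     -> [-78, 12]
drop   -> [-78]
negate -> [78]
dup    -> [78, 78]
over   -> [78, 78, 78]
-9     -> [78, 78, 78, -9]
-      -> [78, 78, 87]
drop   -> [78, 78]
+      -> [156]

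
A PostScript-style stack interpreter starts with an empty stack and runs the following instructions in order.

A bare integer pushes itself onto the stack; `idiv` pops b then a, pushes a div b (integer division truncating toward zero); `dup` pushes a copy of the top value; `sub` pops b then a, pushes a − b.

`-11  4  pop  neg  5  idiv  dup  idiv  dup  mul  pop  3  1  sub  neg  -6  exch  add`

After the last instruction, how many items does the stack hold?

1

-11   -11
4     -11 4
pop   -11
neg   11
5     11 5
idiv  2
dup   2 2
idiv  1
dup   1 1
mul   1
pop   (empty)
3     3
1     3 1
sub   2
neg   -2
-6    -2 -6
exch  -6 -2
add   -8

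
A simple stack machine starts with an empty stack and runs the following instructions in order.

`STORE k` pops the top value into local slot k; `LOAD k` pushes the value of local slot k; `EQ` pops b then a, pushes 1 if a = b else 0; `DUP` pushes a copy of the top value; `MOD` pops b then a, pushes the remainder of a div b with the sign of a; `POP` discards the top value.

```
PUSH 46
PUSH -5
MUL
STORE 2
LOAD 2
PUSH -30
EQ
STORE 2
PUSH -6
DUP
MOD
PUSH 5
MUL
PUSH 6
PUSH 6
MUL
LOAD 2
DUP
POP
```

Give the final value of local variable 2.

PUSH 46   [46]
PUSH -5   [46, -5]
MUL       [-230]
STORE 2   []
LOAD 2    [-230]
PUSH -30  [-230, -30]
EQ        [0]
STORE 2   []
PUSH -6   [-6]
DUP       [-6, -6]
MOD       [0]
PUSH 5    [0, 5]
MUL       [0]
PUSH 6    [0, 6]
PUSH 6    [0, 6, 6]
MUL       [0, 36]
LOAD 2    [0, 36, 0]
DUP       [0, 36, 0, 0]
POP       [0, 36, 0]

0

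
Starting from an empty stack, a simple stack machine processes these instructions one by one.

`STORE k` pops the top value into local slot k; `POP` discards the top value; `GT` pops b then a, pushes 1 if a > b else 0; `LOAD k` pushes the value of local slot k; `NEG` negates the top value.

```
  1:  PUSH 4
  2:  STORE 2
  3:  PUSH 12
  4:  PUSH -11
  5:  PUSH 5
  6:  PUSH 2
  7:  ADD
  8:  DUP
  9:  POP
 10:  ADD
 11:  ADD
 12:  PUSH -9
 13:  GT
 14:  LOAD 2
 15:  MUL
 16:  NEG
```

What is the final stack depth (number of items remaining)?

PUSH 4   → 4
STORE 2  → (empty)
PUSH 12  → 12
PUSH -11 → 12 -11
PUSH 5   → 12 -11 5
PUSH 2   → 12 -11 5 2
ADD      → 12 -11 7
DUP      → 12 -11 7 7
POP      → 12 -11 7
ADD      → 12 -4
ADD      → 8
PUSH -9  → 8 -9
GT       → 1
LOAD 2   → 1 4
MUL      → 4
NEG      → -4

1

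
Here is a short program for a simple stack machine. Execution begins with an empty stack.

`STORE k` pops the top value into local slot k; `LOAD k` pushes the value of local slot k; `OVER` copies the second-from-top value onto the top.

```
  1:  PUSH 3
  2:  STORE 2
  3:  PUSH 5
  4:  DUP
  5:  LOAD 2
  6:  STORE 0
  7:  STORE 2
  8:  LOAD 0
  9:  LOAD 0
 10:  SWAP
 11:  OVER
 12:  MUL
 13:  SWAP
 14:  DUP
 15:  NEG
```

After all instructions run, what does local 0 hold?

PUSH 3  : [3]
STORE 2 : []
PUSH 5  : [5]
DUP     : [5, 5]
LOAD 2  : [5, 5, 3]
STORE 0 : [5, 5]
STORE 2 : [5]
LOAD 0  : [5, 3]
LOAD 0  : [5, 3, 3]
SWAP    : [5, 3, 3]
OVER    : [5, 3, 3, 3]
MUL     : [5, 3, 9]
SWAP    : [5, 9, 3]
DUP     : [5, 9, 3, 3]
NEG     : [5, 9, 3, -3]

3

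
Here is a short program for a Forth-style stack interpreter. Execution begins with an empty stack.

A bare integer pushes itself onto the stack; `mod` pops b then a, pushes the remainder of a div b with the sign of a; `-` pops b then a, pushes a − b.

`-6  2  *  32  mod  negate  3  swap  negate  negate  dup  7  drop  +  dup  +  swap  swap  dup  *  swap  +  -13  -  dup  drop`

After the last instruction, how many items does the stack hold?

-6     -> -6
2      -> -6 2
*      -> -12
32     -> -12 32
mod    -> -12
negate -> 12
3      -> 12 3
swap   -> 3 12
negate -> 3 -12
negate -> 3 12
dup    -> 3 12 12
7      -> 3 12 12 7
drop   -> 3 12 12
+      -> 3 24
dup    -> 3 24 24
+      -> 3 48
swap   -> 48 3
swap   -> 3 48
dup    -> 3 48 48
*      -> 3 2304
swap   -> 2304 3
+      -> 2307
-13    -> 2307 -13
-      -> 2320
dup    -> 2320 2320
drop   -> 2320

1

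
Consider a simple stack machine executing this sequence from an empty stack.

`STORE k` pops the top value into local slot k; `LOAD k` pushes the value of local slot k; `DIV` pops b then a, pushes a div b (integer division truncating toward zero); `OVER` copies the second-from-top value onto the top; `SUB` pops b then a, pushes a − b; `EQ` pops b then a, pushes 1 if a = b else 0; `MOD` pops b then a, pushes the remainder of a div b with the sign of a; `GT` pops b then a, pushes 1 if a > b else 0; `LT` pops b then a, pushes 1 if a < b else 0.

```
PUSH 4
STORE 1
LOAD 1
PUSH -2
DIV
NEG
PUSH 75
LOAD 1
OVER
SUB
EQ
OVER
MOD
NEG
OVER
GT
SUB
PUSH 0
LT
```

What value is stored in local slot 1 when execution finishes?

PUSH 4  → [4]
STORE 1 → []
LOAD 1  → [4]
PUSH -2 → [4, -2]
DIV     → [-2]
NEG     → [2]
PUSH 75 → [2, 75]
LOAD 1  → [2, 75, 4]
OVER    → [2, 75, 4, 75]
SUB     → [2, 75, -71]
EQ      → [2, 0]
OVER    → [2, 0, 2]
MOD     → [2, 0]
NEG     → [2, 0]
OVER    → [2, 0, 2]
GT      → [2, 0]
SUB     → [2]
PUSH 0  → [2, 0]
LT      → [0]

4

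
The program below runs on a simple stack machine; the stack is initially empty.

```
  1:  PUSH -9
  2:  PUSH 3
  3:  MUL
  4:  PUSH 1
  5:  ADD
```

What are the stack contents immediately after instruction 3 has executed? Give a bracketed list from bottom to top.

[-27]

PUSH -9 -> -9
PUSH 3  -> -9 3
MUL     -> -27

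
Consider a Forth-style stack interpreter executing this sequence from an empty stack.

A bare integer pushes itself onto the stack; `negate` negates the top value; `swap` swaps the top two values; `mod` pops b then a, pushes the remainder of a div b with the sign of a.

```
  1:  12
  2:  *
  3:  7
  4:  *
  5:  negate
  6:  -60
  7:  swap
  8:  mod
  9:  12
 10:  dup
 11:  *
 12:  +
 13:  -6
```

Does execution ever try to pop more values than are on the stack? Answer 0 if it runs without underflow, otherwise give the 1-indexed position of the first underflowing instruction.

12 -> [12]
*  — needs 2 operands, stack has 1 → underflow

2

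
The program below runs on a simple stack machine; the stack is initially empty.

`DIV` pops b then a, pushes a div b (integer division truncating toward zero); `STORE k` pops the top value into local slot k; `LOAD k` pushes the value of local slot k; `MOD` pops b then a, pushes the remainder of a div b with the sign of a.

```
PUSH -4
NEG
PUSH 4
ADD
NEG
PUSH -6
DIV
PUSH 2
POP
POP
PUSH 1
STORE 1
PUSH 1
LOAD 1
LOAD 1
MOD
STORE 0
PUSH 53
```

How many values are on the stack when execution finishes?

2

PUSH -4 → [-4]
NEG     → [4]
PUSH 4  → [4, 4]
ADD     → [8]
NEG     → [-8]
PUSH -6 → [-8, -6]
DIV     → [1]
PUSH 2  → [1, 2]
POP     → [1]
POP     → []
PUSH 1  → [1]
STORE 1 → []
PUSH 1  → [1]
LOAD 1  → [1, 1]
LOAD 1  → [1, 1, 1]
MOD     → [1, 0]
STORE 0 → [1]
PUSH 53 → [1, 53]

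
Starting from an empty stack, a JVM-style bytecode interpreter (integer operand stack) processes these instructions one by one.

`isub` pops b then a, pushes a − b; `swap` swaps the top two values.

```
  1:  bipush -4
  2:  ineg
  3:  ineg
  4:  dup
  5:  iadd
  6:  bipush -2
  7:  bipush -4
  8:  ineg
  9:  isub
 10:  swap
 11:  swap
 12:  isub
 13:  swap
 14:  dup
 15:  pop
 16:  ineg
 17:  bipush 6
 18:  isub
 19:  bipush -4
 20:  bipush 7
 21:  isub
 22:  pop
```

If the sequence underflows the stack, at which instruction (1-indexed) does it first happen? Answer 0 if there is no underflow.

13

bipush -4 -> [-4]
ineg      -> [4]
ineg      -> [-4]
dup       -> [-4, -4]
iadd      -> [-8]
bipush -2 -> [-8, -2]
bipush -4 -> [-8, -2, -4]
ineg      -> [-8, -2, 4]
isub      -> [-8, -6]
swap      -> [-6, -8]
swap      -> [-8, -6]
isub      -> [-2]
swap  — needs 2 operands, stack has 1 → underflow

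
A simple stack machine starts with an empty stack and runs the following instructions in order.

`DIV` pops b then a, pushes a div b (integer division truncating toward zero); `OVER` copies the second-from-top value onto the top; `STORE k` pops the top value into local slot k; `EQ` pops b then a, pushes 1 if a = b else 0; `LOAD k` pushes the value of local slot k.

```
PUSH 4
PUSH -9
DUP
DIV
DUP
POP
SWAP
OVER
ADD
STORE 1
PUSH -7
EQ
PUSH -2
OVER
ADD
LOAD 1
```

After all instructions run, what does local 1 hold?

PUSH 4  → 4
PUSH -9 → 4 -9
DUP     → 4 -9 -9
DIV     → 4 1
DUP     → 4 1 1
POP     → 4 1
SWAP    → 1 4
OVER    → 1 4 1
ADD     → 1 5
STORE 1 → 1
PUSH -7 → 1 -7
EQ      → 0
PUSH -2 → 0 -2
OVER    → 0 -2 0
ADD     → 0 -2
LOAD 1  → 0 -2 5

5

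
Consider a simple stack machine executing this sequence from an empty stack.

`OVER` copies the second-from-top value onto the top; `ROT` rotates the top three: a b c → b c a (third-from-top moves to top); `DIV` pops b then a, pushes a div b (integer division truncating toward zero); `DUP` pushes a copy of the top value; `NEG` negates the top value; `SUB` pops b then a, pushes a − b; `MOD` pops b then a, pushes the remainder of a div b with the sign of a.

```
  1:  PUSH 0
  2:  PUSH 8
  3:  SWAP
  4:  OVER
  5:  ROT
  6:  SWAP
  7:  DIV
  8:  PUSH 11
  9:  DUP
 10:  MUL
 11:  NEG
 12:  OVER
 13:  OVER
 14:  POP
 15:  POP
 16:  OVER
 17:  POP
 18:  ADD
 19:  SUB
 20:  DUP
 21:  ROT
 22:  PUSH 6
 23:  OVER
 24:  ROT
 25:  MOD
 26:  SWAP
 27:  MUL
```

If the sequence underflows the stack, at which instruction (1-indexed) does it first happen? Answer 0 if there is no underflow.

PUSH 0  : 0
PUSH 8  : 0 8
SWAP    : 8 0
OVER    : 8 0 8
ROT     : 0 8 8
SWAP    : 0 8 8
DIV     : 0 1
PUSH 11 : 0 1 11
DUP     : 0 1 11 11
MUL     : 0 1 121
NEG     : 0 1 -121
OVER    : 0 1 -121 1
OVER    : 0 1 -121 1 -121
POP     : 0 1 -121 1
POP     : 0 1 -121
OVER    : 0 1 -121 1
POP     : 0 1 -121
ADD     : 0 -120
SUB     : 120
DUP     : 120 120
ROT  — needs 3 operands, stack has 2 → underflow

21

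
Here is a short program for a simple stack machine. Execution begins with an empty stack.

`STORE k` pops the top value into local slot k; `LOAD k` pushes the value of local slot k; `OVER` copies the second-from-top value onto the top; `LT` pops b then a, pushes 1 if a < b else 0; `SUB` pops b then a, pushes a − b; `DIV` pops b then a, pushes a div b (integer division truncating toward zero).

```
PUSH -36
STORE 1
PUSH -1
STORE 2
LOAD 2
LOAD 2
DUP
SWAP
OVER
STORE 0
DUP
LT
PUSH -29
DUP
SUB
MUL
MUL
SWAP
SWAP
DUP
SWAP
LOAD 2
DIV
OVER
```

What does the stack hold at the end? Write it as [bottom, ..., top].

PUSH -36 → [-36]
STORE 1  → []
PUSH -1  → [-1]
STORE 2  → []
LOAD 2   → [-1]
LOAD 2   → [-1, -1]
DUP      → [-1, -1, -1]
SWAP     → [-1, -1, -1]
OVER     → [-1, -1, -1, -1]
STORE 0  → [-1, -1, -1]
DUP      → [-1, -1, -1, -1]
LT       → [-1, -1, 0]
PUSH -29 → [-1, -1, 0, -29]
DUP      → [-1, -1, 0, -29, -29]
SUB      → [-1, -1, 0, 0]
MUL      → [-1, -1, 0]
MUL      → [-1, 0]
SWAP     → [0, -1]
SWAP     → [-1, 0]
DUP      → [-1, 0, 0]
SWAP     → [-1, 0, 0]
LOAD 2   → [-1, 0, 0, -1]
DIV      → [-1, 0, 0]
OVER     → [-1, 0, 0, 0]

[-1, 0, 0, 0]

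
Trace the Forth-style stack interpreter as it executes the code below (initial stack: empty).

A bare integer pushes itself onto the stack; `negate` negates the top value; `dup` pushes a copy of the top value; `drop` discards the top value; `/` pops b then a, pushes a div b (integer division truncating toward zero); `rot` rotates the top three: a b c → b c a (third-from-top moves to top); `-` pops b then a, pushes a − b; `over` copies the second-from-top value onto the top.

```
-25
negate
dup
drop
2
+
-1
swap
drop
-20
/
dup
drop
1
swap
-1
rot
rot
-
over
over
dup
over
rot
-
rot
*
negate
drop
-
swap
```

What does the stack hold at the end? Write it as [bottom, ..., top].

-25    -> -25
negate -> 25
dup    -> 25 25
drop   -> 25
2      -> 25 2
+      -> 27
-1     -> 27 -1
swap   -> -1 27
drop   -> -1
-20    -> -1 -20
/      -> 0
dup    -> 0 0
drop   -> 0
1      -> 0 1
swap   -> 1 0
-1     -> 1 0 -1
rot    -> 0 -1 1
rot    -> -1 1 0
-      -> -1 1
over   -> -1 1 -1
over   -> -1 1 -1 1
dup    -> -1 1 -1 1 1
over   -> -1 1 -1 1 1 1
rot    -> -1 1 -1 1 1 1
-      -> -1 1 -1 1 0
rot    -> -1 1 1 0 -1
*      -> -1 1 1 0
negate -> -1 1 1 0
drop   -> -1 1 1
-      -> -1 0
swap   -> 0 -1

[0, -1]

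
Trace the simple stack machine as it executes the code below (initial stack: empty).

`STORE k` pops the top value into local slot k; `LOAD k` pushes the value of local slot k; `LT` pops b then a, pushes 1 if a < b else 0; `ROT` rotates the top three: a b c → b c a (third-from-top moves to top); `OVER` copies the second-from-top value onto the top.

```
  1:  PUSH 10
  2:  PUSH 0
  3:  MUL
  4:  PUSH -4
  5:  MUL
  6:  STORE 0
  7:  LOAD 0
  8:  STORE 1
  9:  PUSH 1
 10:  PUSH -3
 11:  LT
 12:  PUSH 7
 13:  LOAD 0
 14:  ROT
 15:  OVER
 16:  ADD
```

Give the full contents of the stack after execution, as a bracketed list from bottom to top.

PUSH 10 → [10]
PUSH 0  → [10, 0]
MUL     → [0]
PUSH -4 → [0, -4]
MUL     → [0]
STORE 0 → []
LOAD 0  → [0]
STORE 1 → []
PUSH 1  → [1]
PUSH -3 → [1, -3]
LT      → [0]
PUSH 7  → [0, 7]
LOAD 0  → [0, 7, 0]
ROT     → [7, 0, 0]
OVER    → [7, 0, 0, 0]
ADD     → [7, 0, 0]

[7, 0, 0]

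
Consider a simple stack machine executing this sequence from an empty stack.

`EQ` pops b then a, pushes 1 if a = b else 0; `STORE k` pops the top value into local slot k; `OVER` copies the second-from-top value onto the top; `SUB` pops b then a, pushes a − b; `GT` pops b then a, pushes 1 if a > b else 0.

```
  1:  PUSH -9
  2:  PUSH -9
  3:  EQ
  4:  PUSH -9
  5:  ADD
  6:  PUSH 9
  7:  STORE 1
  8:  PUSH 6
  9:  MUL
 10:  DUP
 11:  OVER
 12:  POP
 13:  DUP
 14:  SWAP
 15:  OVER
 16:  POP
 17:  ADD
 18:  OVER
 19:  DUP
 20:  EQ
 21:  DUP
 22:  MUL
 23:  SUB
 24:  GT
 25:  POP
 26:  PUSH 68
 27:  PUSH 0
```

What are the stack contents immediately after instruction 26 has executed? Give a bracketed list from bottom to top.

[68]

PUSH -9 → -9
PUSH -9 → -9 -9
EQ      → 1
PUSH -9 → 1 -9
ADD     → -8
PUSH 9  → -8 9
STORE 1 → -8
PUSH 6  → -8 6
MUL     → -48
DUP     → -48 -48
OVER    → -48 -48 -48
POP     → -48 -48
DUP     → -48 -48 -48
SWAP    → -48 -48 -48
OVER    → -48 -48 -48 -48
POP     → -48 -48 -48
ADD     → -48 -96
OVER    → -48 -96 -48
DUP     → -48 -96 -48 -48
EQ      → -48 -96 1
DUP     → -48 -96 1 1
MUL     → -48 -96 1
SUB     → -48 -97
GT      → 1
POP     → (empty)
PUSH 68 → 68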